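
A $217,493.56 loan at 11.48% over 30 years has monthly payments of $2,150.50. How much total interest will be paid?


Total paid over the life of the loan = PMT × n.
Total paid = $2,150.50 × 360 = $774,180.00
Total interest = total paid − principal = $774,180.00 − $217,493.56 = $556,686.44

Total interest = (PMT × n) - PV = $556,686.44


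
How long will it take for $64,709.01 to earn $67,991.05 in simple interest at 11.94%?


Rearrange the simple interest formula for t:
I = P × r × t  ⇒  t = I / (P × r)
t = $67,991.05 / ($64,709.01 × 0.1194)
t = 8.8

t = I/(P×r) = 8.8 years


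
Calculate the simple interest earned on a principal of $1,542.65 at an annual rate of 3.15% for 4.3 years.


Simple interest formula: I = P × r × t
I = $1,542.65 × 0.0315 × 4.3
I = $208.95

I = P × r × t = $208.95


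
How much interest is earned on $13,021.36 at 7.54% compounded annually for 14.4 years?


Compound interest earned = final amount − principal.
A = P(1 + r/n)^(nt) = $13,021.36 × (1 + 0.0754/1)^(1 × 14.4) = $37,090.68
Interest = A − P = $37,090.68 − $13,021.36 = $24,069.32

Interest = A - P = $24,069.32


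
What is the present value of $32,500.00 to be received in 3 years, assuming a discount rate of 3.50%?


Present value formula: PV = FV / (1 + r)^t
PV = $32,500.00 / (1 + 0.035)^3
PV = $32,500.00 / 1.1087179
PV = $29,313.14

PV = FV / (1 + r)^t = $29,313.14


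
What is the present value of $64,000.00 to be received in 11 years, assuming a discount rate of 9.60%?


Present value formula: PV = FV / (1 + r)^t
PV = $64,000.00 / (1 + 0.096)^11
PV = $64,000.00 / 2.741045
PV = $23,348.76

PV = FV / (1 + r)^t = $23,348.76


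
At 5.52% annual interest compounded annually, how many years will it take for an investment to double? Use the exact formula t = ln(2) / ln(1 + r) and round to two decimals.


Doubling condition: (1 + r)^t = 2
Take ln of both sides: t × ln(1 + r) = ln(2)
t = ln(2) / ln(1 + r)
t = 0.693147 / 0.053730
t = 12.90

t = ln(2) / ln(1 + r) = 12.90 years


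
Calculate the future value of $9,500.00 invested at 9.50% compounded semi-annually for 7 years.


Compound interest formula: A = P(1 + r/n)^(nt)
A = $9,500.00 × (1 + 0.095/2)^(2 × 7)
Growth factor: (1 + 0.095/2)^14 = 1.9149456
A = $9,500.00 × 1.9149456
A = $18,191.98

A = P(1 + r/n)^(nt) = $18,191.98


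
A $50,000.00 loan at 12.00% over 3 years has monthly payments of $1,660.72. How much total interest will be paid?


Total paid over the life of the loan = PMT × n.
Total paid = $1,660.72 × 36 = $59,785.92
Total interest = total paid − principal = $59,785.92 − $50,000.00 = $9,785.92

Total interest = (PMT × n) - PV = $9,785.92


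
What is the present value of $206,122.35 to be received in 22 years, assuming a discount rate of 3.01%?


Present value formula: PV = FV / (1 + r)^t
PV = $206,122.35 / (1 + 0.0301)^22
PV = $206,122.35 / 1.9202002
PV = $107,344.20

PV = FV / (1 + r)^t = $107,344.20


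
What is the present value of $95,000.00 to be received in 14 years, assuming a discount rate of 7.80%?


Present value formula: PV = FV / (1 + r)^t
PV = $95,000.00 / (1 + 0.078)^14
PV = $95,000.00 / 2.861954
PV = $33,194.10

PV = FV / (1 + r)^t = $33,194.10


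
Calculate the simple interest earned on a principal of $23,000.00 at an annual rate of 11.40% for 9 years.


Simple interest formula: I = P × r × t
I = $23,000.00 × 0.114 × 9
I = $23,598.00

I = P × r × t = $23,598.00


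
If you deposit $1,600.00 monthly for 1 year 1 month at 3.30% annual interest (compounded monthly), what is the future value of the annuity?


Future value of an ordinary annuity: FV = PMT × ((1 + r)^n − 1) / r
Monthly rate r = 0.033/12 = 0.00275, n = 13
FV = $1,600.00 × ((1 + 0.033/12)^13 − 1) / (0.033/12)
FV = $1,600.00 × 13.216678
FV = $21,146.68

FV = PMT × ((1+r)^n - 1)/r = $21,146.68


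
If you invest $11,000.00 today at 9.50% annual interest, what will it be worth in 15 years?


Future value formula: FV = PV × (1 + r)^t
FV = $11,000.00 × (1 + 0.095)^15
FV = $11,000.00 × 3.901322
FV = $42,914.54

FV = PV × (1 + r)^t = $42,914.54


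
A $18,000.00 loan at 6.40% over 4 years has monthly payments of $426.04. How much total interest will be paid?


Total paid over the life of the loan = PMT × n.
Total paid = $426.04 × 48 = $20,449.92
Total interest = total paid − principal = $20,449.92 − $18,000.00 = $2,449.92

Total interest = (PMT × n) - PV = $2,449.92


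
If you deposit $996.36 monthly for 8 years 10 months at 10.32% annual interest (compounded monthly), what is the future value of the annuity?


Future value of an ordinary annuity: FV = PMT × ((1 + r)^n − 1) / r
Monthly rate r = 0.1032/12 = 0.0086, n = 106
FV = $996.36 × ((1 + 0.1032/12)^106 − 1) / (0.1032/12)
FV = $996.36 × 171.932701
FV = $171,306.87

FV = PMT × ((1+r)^n - 1)/r = $171,306.87


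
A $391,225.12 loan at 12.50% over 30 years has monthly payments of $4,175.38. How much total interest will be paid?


Total paid over the life of the loan = PMT × n.
Total paid = $4,175.38 × 360 = $1,503,136.80
Total interest = total paid − principal = $1,503,136.80 − $391,225.12 = $1,111,911.68

Total interest = (PMT × n) - PV = $1,111,911.68


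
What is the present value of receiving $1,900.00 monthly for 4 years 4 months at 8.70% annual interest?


Present value of an ordinary annuity: PV = PMT × (1 − (1 + r)^(−n)) / r
Monthly rate r = 0.087/12 = 0.00725, n = 52
PV = $1,900.00 × (1 − (1 + 0.087/12)^(−52)) / (0.087/12)
PV = $1,900.00 × 43.193160
PV = $82,067.00

PV = PMT × (1-(1+r)^(-n))/r = $82,067.00


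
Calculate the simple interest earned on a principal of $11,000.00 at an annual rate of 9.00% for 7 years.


Simple interest formula: I = P × r × t
I = $11,000.00 × 0.09 × 7
I = $6,930.00

I = P × r × t = $6,930.00


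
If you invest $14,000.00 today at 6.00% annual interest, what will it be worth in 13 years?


Future value formula: FV = PV × (1 + r)^t
FV = $14,000.00 × (1 + 0.06)^13
FV = $14,000.00 × 2.1329283
FV = $29,861.00

FV = PV × (1 + r)^t = $29,861.00


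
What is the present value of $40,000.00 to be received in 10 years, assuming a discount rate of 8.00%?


Present value formula: PV = FV / (1 + r)^t
PV = $40,000.00 / (1 + 0.08)^10
PV = $40,000.00 / 2.158925
PV = $18,527.74

PV = FV / (1 + r)^t = $18,527.74


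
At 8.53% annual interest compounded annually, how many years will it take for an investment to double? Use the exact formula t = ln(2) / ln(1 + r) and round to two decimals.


Doubling condition: (1 + r)^t = 2
Take ln of both sides: t × ln(1 + r) = ln(2)
t = ln(2) / ln(1 + r)
t = 0.693147 / 0.081856
t = 8.47

t = ln(2) / ln(1 + r) = 8.47 years


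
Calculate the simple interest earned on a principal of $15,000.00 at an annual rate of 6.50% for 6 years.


Simple interest formula: I = P × r × t
I = $15,000.00 × 0.065 × 6
I = $5,850.00

I = P × r × t = $5,850.00


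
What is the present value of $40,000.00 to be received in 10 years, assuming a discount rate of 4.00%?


Present value formula: PV = FV / (1 + r)^t
PV = $40,000.00 / (1 + 0.04)^10
PV = $40,000.00 / 1.480244
PV = $27,022.57

PV = FV / (1 + r)^t = $27,022.57


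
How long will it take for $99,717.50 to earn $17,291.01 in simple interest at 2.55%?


Rearrange the simple interest formula for t:
I = P × r × t  ⇒  t = I / (P × r)
t = $17,291.01 / ($99,717.50 × 0.0255)
t = 6.8

t = I/(P×r) = 6.8 years


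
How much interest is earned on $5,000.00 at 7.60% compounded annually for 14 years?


Compound interest earned = final amount − principal.
A = P(1 + r/n)^(nt) = $5,000.00 × (1 + 0.076/1)^(1 × 14) = $13,942.54
Interest = A − P = $13,942.54 − $5,000.00 = $8,942.54

Interest = A - P = $8,942.54


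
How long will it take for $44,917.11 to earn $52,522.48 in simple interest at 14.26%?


Rearrange the simple interest formula for t:
I = P × r × t  ⇒  t = I / (P × r)
t = $52,522.48 / ($44,917.11 × 0.1426)
t = 8.2

t = I/(P×r) = 8.2 years


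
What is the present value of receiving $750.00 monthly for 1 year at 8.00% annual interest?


Present value of an ordinary annuity: PV = PMT × (1 − (1 + r)^(−n)) / r
Monthly rate r = 0.08/12 ≈ 0.00666667, n = 12
PV = $750.00 × (1 − (1 + 0.08/12)^(−12)) / (0.08/12)
PV = $750.00 × 11.495782
PV = $8,621.84

PV = PMT × (1-(1+r)^(-n))/r = $8,621.84


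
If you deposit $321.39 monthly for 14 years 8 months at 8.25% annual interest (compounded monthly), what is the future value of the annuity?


Future value of an ordinary annuity: FV = PMT × ((1 + r)^n − 1) / r
Monthly rate r = 0.0825/12 = 0.006875, n = 176
FV = $321.39 × ((1 + 0.0825/12)^176 − 1) / (0.0825/12)
FV = $321.39 × 340.309609
FV = $109,372.11

FV = PMT × ((1+r)^n - 1)/r = $109,372.11


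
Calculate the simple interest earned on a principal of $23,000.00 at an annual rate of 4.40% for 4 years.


Simple interest formula: I = P × r × t
I = $23,000.00 × 0.044 × 4
I = $4,048.00

I = P × r × t = $4,048.00


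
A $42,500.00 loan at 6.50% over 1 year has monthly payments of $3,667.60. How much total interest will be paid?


Total paid over the life of the loan = PMT × n.
Total paid = $3,667.60 × 12 = $44,011.20
Total interest = total paid − principal = $44,011.20 − $42,500.00 = $1,511.20

Total interest = (PMT × n) - PV = $1,511.20


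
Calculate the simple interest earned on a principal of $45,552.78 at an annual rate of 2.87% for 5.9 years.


Simple interest formula: I = P × r × t
I = $45,552.78 × 0.0287 × 5.9
I = $7,713.45

I = P × r × t = $7,713.45


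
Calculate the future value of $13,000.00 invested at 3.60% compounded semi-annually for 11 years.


Compound interest formula: A = P(1 + r/n)^(nt)
A = $13,000.00 × (1 + 0.036/2)^(2 × 11)
Growth factor: (1 + 0.036/2)^22 = 1.4806456
A = $13,000.00 × 1.4806456
A = $19,248.39

A = P(1 + r/n)^(nt) = $19,248.39


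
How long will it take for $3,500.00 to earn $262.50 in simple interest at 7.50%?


Rearrange the simple interest formula for t:
I = P × r × t  ⇒  t = I / (P × r)
t = $262.50 / ($3,500.00 × 0.075)
t = 1

t = I/(P×r) = 1 year


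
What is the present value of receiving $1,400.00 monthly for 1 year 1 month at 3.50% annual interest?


Present value of an ordinary annuity: PV = PMT × (1 − (1 + r)^(−n)) / r
Monthly rate r = 0.035/12 ≈ 0.00291667, n = 13
PV = $1,400.00 × (1 − (1 + 0.035/12)^(−13)) / (0.035/12)
PV = $1,400.00 × 12.738409
PV = $17,833.77

PV = PMT × (1-(1+r)^(-n))/r = $17,833.77


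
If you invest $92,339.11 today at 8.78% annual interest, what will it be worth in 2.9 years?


Future value formula: FV = PV × (1 + r)^t
FV = $92,339.11 × (1 + 0.0878)^2.9
FV = $92,339.11 × 1.276416
FV = $117,863.12

FV = PV × (1 + r)^t = $117,863.12


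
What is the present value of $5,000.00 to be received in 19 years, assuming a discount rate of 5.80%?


Present value formula: PV = FV / (1 + r)^t
PV = $5,000.00 / (1 + 0.058)^19
PV = $5,000.00 / 2.918957
PV = $1,712.94

PV = FV / (1 + r)^t = $1,712.94


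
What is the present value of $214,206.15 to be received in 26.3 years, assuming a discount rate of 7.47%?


Present value formula: PV = FV / (1 + r)^t
PV = $214,206.15 / (1 + 0.0747)^26.3
PV = $214,206.15 / 6.6505053
PV = $32,209.00

PV = FV / (1 + r)^t = $32,209.00


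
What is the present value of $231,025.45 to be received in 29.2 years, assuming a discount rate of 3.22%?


Present value formula: PV = FV / (1 + r)^t
PV = $231,025.45 / (1 + 0.0322)^29.2
PV = $231,025.45 / 2.5229263
PV = $91,570.43

PV = FV / (1 + r)^t = $91,570.43


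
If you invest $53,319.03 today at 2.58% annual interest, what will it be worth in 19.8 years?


Future value formula: FV = PV × (1 + r)^t
FV = $53,319.03 × (1 + 0.0258)^19.8
FV = $53,319.03 × 1.65592764
FV = $88,292.46

FV = PV × (1 + r)^t = $88,292.46


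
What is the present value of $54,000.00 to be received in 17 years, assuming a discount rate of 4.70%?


Present value formula: PV = FV / (1 + r)^t
PV = $54,000.00 / (1 + 0.047)^17
PV = $54,000.00 / 2.183200
PV = $24,734.33

PV = FV / (1 + r)^t = $24,734.33


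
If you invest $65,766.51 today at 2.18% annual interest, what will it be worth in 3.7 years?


Future value formula: FV = PV × (1 + r)^t
FV = $65,766.51 × (1 + 0.0218)^3.7
FV = $65,766.51 × 1.0830633
FV = $71,229.29

FV = PV × (1 + r)^t = $71,229.29


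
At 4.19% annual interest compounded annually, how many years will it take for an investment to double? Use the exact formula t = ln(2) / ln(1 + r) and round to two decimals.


Doubling condition: (1 + r)^t = 2
Take ln of both sides: t × ln(1 + r) = ln(2)
t = ln(2) / ln(1 + r)
t = 0.693147 / 0.041046
t = 16.89

t = ln(2) / ln(1 + r) = 16.89 years


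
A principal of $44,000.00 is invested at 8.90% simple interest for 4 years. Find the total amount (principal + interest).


Total amount formula: A = P(1 + rt) = P + P·r·t
Interest: I = P × r × t = $44,000.00 × 0.089 × 4 = $15,664.00
A = P + I = $44,000.00 + $15,664.00 = $59,664.00

A = P + I = P(1 + rt) = $59,664.00


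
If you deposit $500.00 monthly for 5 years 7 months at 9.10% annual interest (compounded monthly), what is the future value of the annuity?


Future value of an ordinary annuity: FV = PMT × ((1 + r)^n − 1) / r
Monthly rate r = 0.091/12 ≈ 0.00758333, n = 67
FV = $500.00 × ((1 + 0.091/12)^67 − 1) / (0.091/12)
FV = $500.00 × 86.890494
FV = $43,445.25

FV = PMT × ((1+r)^n - 1)/r = $43,445.25


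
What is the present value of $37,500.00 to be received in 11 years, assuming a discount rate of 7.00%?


Present value formula: PV = FV / (1 + r)^t
PV = $37,500.00 / (1 + 0.07)^11
PV = $37,500.00 / 2.104852
PV = $17,815.98

PV = FV / (1 + r)^t = $17,815.98


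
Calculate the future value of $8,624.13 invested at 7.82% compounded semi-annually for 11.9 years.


Compound interest formula: A = P(1 + r/n)^(nt)
A = $8,624.13 × (1 + 0.0782/2)^(2 × 11.9)
Growth factor: (1 + 0.0782/2)^23.8 = 2.4914077
A = $8,624.13 × 2.4914077
A = $21,486.22

A = P(1 + r/n)^(nt) = $21,486.22


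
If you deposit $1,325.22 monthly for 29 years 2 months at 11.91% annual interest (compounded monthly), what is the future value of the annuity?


Future value of an ordinary annuity: FV = PMT × ((1 + r)^n − 1) / r
Monthly rate r = 0.1191/12 = 0.009925, n = 350
FV = $1,325.22 × ((1 + 0.1191/12)^350 − 1) / (0.1191/12)
FV = $1,325.22 × 3094.183054
FV = $4,100,473.27

FV = PMT × ((1+r)^n - 1)/r = $4,100,473.27


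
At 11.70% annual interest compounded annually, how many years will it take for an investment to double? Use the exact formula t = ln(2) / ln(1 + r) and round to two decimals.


Doubling condition: (1 + r)^t = 2
Take ln of both sides: t × ln(1 + r) = ln(2)
t = ln(2) / ln(1 + r)
t = 0.693147 / 0.110647
t = 6.26

t = ln(2) / ln(1 + r) = 6.26 years


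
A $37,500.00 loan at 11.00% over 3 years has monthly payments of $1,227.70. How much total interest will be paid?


Total paid over the life of the loan = PMT × n.
Total paid = $1,227.70 × 36 = $44,197.20
Total interest = total paid − principal = $44,197.20 − $37,500.00 = $6,697.20

Total interest = (PMT × n) - PV = $6,697.20


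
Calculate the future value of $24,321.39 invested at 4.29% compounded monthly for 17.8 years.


Compound interest formula: A = P(1 + r/n)^(nt)
A = $24,321.39 × (1 + 0.0429/12)^(12 × 17.8)
Growth factor: (1 + 0.0429/12)^213.6 = 2.1431105
A = $24,321.39 × 2.1431105
A = $52,123.43

A = P(1 + r/n)^(nt) = $52,123.43


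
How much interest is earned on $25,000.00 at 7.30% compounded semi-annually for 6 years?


Compound interest earned = final amount − principal.
A = P(1 + r/n)^(nt) = $25,000.00 × (1 + 0.073/2)^(2 × 6) = $38,438.97
Interest = A − P = $38,438.97 − $25,000.00 = $13,438.97

Interest = A - P = $13,438.97


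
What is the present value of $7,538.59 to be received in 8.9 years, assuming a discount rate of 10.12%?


Present value formula: PV = FV / (1 + r)^t
PV = $7,538.59 / (1 + 0.1012)^8.9
PV = $7,538.59 / 2.358355
PV = $3,196.55

PV = FV / (1 + r)^t = $3,196.55


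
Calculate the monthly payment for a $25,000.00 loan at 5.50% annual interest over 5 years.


Loan payment formula: PMT = PV × r / (1 − (1 + r)^(−n))
Monthly rate r = 0.055/12 ≈ 0.00458333, n = 60 months
Denominator: 1 − (1 + 0.055/12)^(−60) = 0.239950
PMT = $25,000.00 × (0.055/12) / 0.239950
PMT = $477.53 per month

PMT = PV × r / (1-(1+r)^(-n)) = $477.53/month


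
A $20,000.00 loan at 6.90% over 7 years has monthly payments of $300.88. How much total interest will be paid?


Total paid over the life of the loan = PMT × n.
Total paid = $300.88 × 84 = $25,273.92
Total interest = total paid − principal = $25,273.92 − $20,000.00 = $5,273.92

Total interest = (PMT × n) - PV = $5,273.92


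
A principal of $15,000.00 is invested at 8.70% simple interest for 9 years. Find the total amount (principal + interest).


Total amount formula: A = P(1 + rt) = P + P·r·t
Interest: I = P × r × t = $15,000.00 × 0.087 × 9 = $11,745.00
A = P + I = $15,000.00 + $11,745.00 = $26,745.00

A = P + I = P(1 + rt) = $26,745.00


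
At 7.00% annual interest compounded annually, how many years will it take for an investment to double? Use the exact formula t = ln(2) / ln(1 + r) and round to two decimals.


Doubling condition: (1 + r)^t = 2
Take ln of both sides: t × ln(1 + r) = ln(2)
t = ln(2) / ln(1 + r)
t = 0.693147 / 0.067659
t = 10.24

t = ln(2) / ln(1 + r) = 10.24 years


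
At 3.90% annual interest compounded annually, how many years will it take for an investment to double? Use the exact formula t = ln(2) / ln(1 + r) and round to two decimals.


Doubling condition: (1 + r)^t = 2
Take ln of both sides: t × ln(1 + r) = ln(2)
t = ln(2) / ln(1 + r)
t = 0.693147 / 0.038259
t = 18.12

t = ln(2) / ln(1 + r) = 18.12 years


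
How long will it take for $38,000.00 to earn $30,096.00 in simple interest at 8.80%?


Rearrange the simple interest formula for t:
I = P × r × t  ⇒  t = I / (P × r)
t = $30,096.00 / ($38,000.00 × 0.088)
t = 9

t = I/(P×r) = 9 years


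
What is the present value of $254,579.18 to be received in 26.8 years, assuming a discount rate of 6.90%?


Present value formula: PV = FV / (1 + r)^t
PV = $254,579.18 / (1 + 0.069)^26.8
PV = $254,579.18 / 5.9786413
PV = $42,581.44

PV = FV / (1 + r)^t = $42,581.44


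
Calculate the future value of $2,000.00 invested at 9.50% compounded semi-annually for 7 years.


Compound interest formula: A = P(1 + r/n)^(nt)
A = $2,000.00 × (1 + 0.095/2)^(2 × 7)
Growth factor: (1 + 0.095/2)^14 = 1.914946
A = $2,000.00 × 1.914946
A = $3,829.89

A = P(1 + r/n)^(nt) = $3,829.89


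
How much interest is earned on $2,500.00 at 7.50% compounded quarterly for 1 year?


Compound interest earned = final amount − principal.
A = P(1 + r/n)^(nt) = $2,500.00 × (1 + 0.075/4)^(4 × 1) = $2,692.84
Interest = A − P = $2,692.84 − $2,500.00 = $192.84

Interest = A - P = $192.84


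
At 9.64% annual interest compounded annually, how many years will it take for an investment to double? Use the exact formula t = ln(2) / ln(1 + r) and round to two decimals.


Doubling condition: (1 + r)^t = 2
Take ln of both sides: t × ln(1 + r) = ln(2)
t = ln(2) / ln(1 + r)
t = 0.693147 / 0.092032
t = 7.53

t = ln(2) / ln(1 + r) = 7.53 years


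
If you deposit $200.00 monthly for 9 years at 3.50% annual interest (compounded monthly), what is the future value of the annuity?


Future value of an ordinary annuity: FV = PMT × ((1 + r)^n − 1) / r
Monthly rate r = 0.035/12 ≈ 0.00291667, n = 108
FV = $200.00 × ((1 + 0.035/12)^108 − 1) / (0.035/12)
FV = $200.00 × 126.730702
FV = $25,346.14

FV = PMT × ((1+r)^n - 1)/r = $25,346.14


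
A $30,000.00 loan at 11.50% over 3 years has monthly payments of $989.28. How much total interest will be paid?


Total paid over the life of the loan = PMT × n.
Total paid = $989.28 × 36 = $35,614.08
Total interest = total paid − principal = $35,614.08 − $30,000.00 = $5,614.08

Total interest = (PMT × n) - PV = $5,614.08


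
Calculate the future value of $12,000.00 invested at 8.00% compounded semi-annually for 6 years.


Compound interest formula: A = P(1 + r/n)^(nt)
A = $12,000.00 × (1 + 0.08/2)^(2 × 6)
Growth factor: (1 + 0.08/2)^12 = 1.6010322
A = $12,000.00 × 1.6010322
A = $19,212.39

A = P(1 + r/n)^(nt) = $19,212.39


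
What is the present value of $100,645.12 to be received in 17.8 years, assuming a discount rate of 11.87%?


Present value formula: PV = FV / (1 + r)^t
PV = $100,645.12 / (1 + 0.1187)^17.8
PV = $100,645.12 / 7.363813
PV = $13,667.53

PV = FV / (1 + r)^t = $13,667.53


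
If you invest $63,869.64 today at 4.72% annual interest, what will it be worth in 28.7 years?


Future value formula: FV = PV × (1 + r)^t
FV = $63,869.64 × (1 + 0.0472)^28.7
FV = $63,869.64 × 3.7570803
FV = $239,963.37

FV = PV × (1 + r)^t = $239,963.37


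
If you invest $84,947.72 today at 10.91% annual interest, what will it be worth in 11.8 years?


Future value formula: FV = PV × (1 + r)^t
FV = $84,947.72 × (1 + 0.1091)^11.8
FV = $84,947.72 × 3.3935505
FV = $288,274.38

FV = PV × (1 + r)^t = $288,274.38


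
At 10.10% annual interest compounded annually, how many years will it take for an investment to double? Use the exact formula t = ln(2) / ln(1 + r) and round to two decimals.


Doubling condition: (1 + r)^t = 2
Take ln of both sides: t × ln(1 + r) = ln(2)
t = ln(2) / ln(1 + r)
t = 0.693147 / 0.096219
t = 7.20

t = ln(2) / ln(1 + r) = 7.20 years


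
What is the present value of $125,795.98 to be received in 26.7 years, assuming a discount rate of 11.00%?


Present value formula: PV = FV / (1 + r)^t
PV = $125,795.98 / (1 + 0.11)^26.7
PV = $125,795.98 / 16.222715
PV = $7,754.31

PV = FV / (1 + r)^t = $7,754.31


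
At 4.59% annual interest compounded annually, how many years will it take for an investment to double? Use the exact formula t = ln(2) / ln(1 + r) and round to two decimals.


Doubling condition: (1 + r)^t = 2
Take ln of both sides: t × ln(1 + r) = ln(2)
t = ln(2) / ln(1 + r)
t = 0.693147 / 0.044878
t = 15.45

t = ln(2) / ln(1 + r) = 15.45 years


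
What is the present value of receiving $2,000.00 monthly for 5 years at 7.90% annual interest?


Present value of an ordinary annuity: PV = PMT × (1 − (1 + r)^(−n)) / r
Monthly rate r = 0.079/12 ≈ 0.00658333, n = 60
PV = $2,000.00 × (1 − (1 + 0.079/12)^(−60)) / (0.079/12)
PV = $2,000.00 × 49.435032
PV = $98,870.06

PV = PMT × (1-(1+r)^(-n))/r = $98,870.06


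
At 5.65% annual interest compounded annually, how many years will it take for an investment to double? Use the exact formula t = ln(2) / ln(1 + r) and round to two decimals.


Doubling condition: (1 + r)^t = 2
Take ln of both sides: t × ln(1 + r) = ln(2)
t = ln(2) / ln(1 + r)
t = 0.693147 / 0.054962
t = 12.61

t = ln(2) / ln(1 + r) = 12.61 years


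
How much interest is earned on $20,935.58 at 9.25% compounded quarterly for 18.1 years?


Compound interest earned = final amount − principal.
A = P(1 + r/n)^(nt) = $20,935.58 × (1 + 0.0925/4)^(4 × 18.1) = $109,577.82
Interest = A − P = $109,577.82 − $20,935.58 = $88,642.24

Interest = A - P = $88,642.24


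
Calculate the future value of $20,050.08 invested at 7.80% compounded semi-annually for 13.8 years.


Compound interest formula: A = P(1 + r/n)^(nt)
A = $20,050.08 × (1 + 0.078/2)^(2 × 13.8)
Growth factor: (1 + 0.078/2)^27.6 = 2.8746774
A = $20,050.08 × 2.8746774
A = $57,637.51

A = P(1 + r/n)^(nt) = $57,637.51


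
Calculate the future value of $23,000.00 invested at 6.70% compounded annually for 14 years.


Compound interest formula: A = P(1 + r/n)^(nt)
A = $23,000.00 × (1 + 0.067/1)^(1 × 14)
Growth factor: (1 + 0.067/1)^14 = 2.4791447
A = $23,000.00 × 2.4791447
A = $57,020.33

A = P(1 + r/n)^(nt) = $57,020.33


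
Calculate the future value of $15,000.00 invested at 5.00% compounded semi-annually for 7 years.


Compound interest formula: A = P(1 + r/n)^(nt)
A = $15,000.00 × (1 + 0.05/2)^(2 × 7)
Growth factor: (1 + 0.05/2)^14 = 1.412974
A = $15,000.00 × 1.412974
A = $21,194.61

A = P(1 + r/n)^(nt) = $21,194.61


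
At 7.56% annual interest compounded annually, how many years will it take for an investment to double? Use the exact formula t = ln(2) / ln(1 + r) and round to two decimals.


Doubling condition: (1 + r)^t = 2
Take ln of both sides: t × ln(1 + r) = ln(2)
t = ln(2) / ln(1 + r)
t = 0.693147 / 0.072879
t = 9.51

t = ln(2) / ln(1 + r) = 9.51 years


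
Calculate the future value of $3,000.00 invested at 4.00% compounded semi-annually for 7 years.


Compound interest formula: A = P(1 + r/n)^(nt)
A = $3,000.00 × (1 + 0.04/2)^(2 × 7)
Growth factor: (1 + 0.04/2)^14 = 1.319479
A = $3,000.00 × 1.319479
A = $3,958.44

A = P(1 + r/n)^(nt) = $3,958.44


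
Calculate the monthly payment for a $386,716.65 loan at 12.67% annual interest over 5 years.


Loan payment formula: PMT = PV × r / (1 − (1 + r)^(−n))
Monthly rate r = 0.1267/12 ≈ 0.01055833, n = 60 months
Denominator: 1 − (1 + 0.1267/12)^(−60) = 0.4675035
PMT = $386,716.65 × (0.1267/12) / 0.4675035
PMT = $8,733.80 per month

PMT = PV × r / (1-(1+r)^(-n)) = $8,733.80/month


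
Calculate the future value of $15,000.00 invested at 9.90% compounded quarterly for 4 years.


Compound interest formula: A = P(1 + r/n)^(nt)
A = $15,000.00 × (1 + 0.099/4)^(4 × 4)
Growth factor: (1 + 0.099/4)^16 = 1.47872301
A = $15,000.00 × 1.47872301
A = $22,180.85

A = P(1 + r/n)^(nt) = $22,180.85


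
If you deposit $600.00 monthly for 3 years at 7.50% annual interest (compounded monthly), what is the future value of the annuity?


Future value of an ordinary annuity: FV = PMT × ((1 + r)^n − 1) / r
Monthly rate r = 0.075/12 = 0.00625, n = 36
FV = $600.00 × ((1 + 0.075/12)^36 − 1) / (0.075/12)
FV = $600.00 × 40.231382
FV = $24,138.83

FV = PMT × ((1+r)^n - 1)/r = $24,138.83


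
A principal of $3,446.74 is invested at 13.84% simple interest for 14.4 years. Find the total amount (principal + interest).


Total amount formula: A = P(1 + rt) = P + P·r·t
Interest: I = P × r × t = $3,446.74 × 0.1384 × 14.4 = $6,869.21
A = P + I = $3,446.74 + $6,869.21 = $10,315.95

A = P + I = P(1 + rt) = $10,315.95


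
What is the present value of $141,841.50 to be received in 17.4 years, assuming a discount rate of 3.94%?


Present value formula: PV = FV / (1 + r)^t
PV = $141,841.50 / (1 + 0.0394)^17.4
PV = $141,841.50 / 1.9589313
PV = $72,407.59

PV = FV / (1 + r)^t = $72,407.59


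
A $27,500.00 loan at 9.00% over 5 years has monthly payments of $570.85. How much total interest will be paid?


Total paid over the life of the loan = PMT × n.
Total paid = $570.85 × 60 = $34,251.00
Total interest = total paid − principal = $34,251.00 − $27,500.00 = $6,751.00

Total interest = (PMT × n) - PV = $6,751.00


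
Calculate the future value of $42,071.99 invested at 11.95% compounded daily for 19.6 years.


Compound interest formula: A = P(1 + r/n)^(nt)
A = $42,071.99 × (1 + 0.1195/365)^(365 × 19.6)
Growth factor: (1 + 0.1195/365)^7154 = 10.400113
A = $42,071.99 × 10.400113
A = $437,553.45

A = P(1 + r/n)^(nt) = $437,553.45


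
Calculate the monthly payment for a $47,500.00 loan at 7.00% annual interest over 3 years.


Loan payment formula: PMT = PV × r / (1 − (1 + r)^(−n))
Monthly rate r = 0.07/12 ≈ 0.00583333, n = 36 months
Denominator: 1 − (1 + 0.07/12)^(−36) = 0.188921
PMT = $47,500.00 × (0.07/12) / 0.188921
PMT = $1,466.66 per month

PMT = PV × r / (1-(1+r)^(-n)) = $1,466.66/month


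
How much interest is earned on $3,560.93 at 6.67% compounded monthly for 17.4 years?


Compound interest earned = final amount − principal.
A = P(1 + r/n)^(nt) = $3,560.93 × (1 + 0.0667/12)^(12 × 17.4) = $11,329.25
Interest = A − P = $11,329.25 − $3,560.93 = $7,768.32

Interest = A - P = $7,768.32


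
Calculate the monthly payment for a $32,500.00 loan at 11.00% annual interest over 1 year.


Loan payment formula: PMT = PV × r / (1 − (1 + r)^(−n))
Monthly rate r = 0.11/12 ≈ 0.00916667, n = 12 months
Denominator: 1 − (1 + 0.11/12)^(−12) = 0.103717
PMT = $32,500.00 × (0.11/12) / 0.103717
PMT = $2,872.40 per month

PMT = PV × r / (1-(1+r)^(-n)) = $2,872.40/month


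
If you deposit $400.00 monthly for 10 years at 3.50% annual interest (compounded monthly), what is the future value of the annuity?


Future value of an ordinary annuity: FV = PMT × ((1 + r)^n − 1) / r
Monthly rate r = 0.035/12 ≈ 0.00291667, n = 120
FV = $400.00 × ((1 + 0.035/12)^120 − 1) / (0.035/12)
FV = $400.00 × 143.432510
FV = $57,373.00

FV = PMT × ((1+r)^n - 1)/r = $57,373.00


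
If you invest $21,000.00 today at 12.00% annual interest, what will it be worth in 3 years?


Future value formula: FV = PV × (1 + r)^t
FV = $21,000.00 × (1 + 0.12)^3
FV = $21,000.00 × 1.404928
FV = $29,503.49

FV = PV × (1 + r)^t = $29,503.49


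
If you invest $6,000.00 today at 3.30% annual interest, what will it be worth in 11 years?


Future value formula: FV = PV × (1 + r)^t
FV = $6,000.00 × (1 + 0.033)^11
FV = $6,000.00 × 1.429235
FV = $8,575.41

FV = PV × (1 + r)^t = $8,575.41


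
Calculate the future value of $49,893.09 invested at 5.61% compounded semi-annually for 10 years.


Compound interest formula: A = P(1 + r/n)^(nt)
A = $49,893.09 × (1 + 0.0561/2)^(2 × 10)
Growth factor: (1 + 0.0561/2)^20 = 1.7389406
A = $49,893.09 × 1.7389406
A = $86,761.12

A = P(1 + r/n)^(nt) = $86,761.12


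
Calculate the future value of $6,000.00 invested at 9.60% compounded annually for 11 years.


Compound interest formula: A = P(1 + r/n)^(nt)
A = $6,000.00 × (1 + 0.096/1)^(1 × 11)
Growth factor: (1 + 0.096/1)^11 = 2.741045
A = $6,000.00 × 2.741045
A = $16,446.27

A = P(1 + r/n)^(nt) = $16,446.27


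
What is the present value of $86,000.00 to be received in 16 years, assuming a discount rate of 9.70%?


Present value formula: PV = FV / (1 + r)^t
PV = $86,000.00 / (1 + 0.097)^16
PV = $86,000.00 / 4.398515
PV = $19,552.05

PV = FV / (1 + r)^t = $19,552.05


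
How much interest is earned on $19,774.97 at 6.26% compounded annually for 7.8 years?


Compound interest earned = final amount − principal.
A = P(1 + r/n)^(nt) = $19,774.97 × (1 + 0.0626/1)^(1 × 7.8) = $31,754.14
Interest = A − P = $31,754.14 − $19,774.97 = $11,979.17

Interest = A - P = $11,979.17


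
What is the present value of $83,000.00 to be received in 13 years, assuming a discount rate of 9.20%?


Present value formula: PV = FV / (1 + r)^t
PV = $83,000.00 / (1 + 0.092)^13
PV = $83,000.00 / 3.1397444
PV = $26,435.27

PV = FV / (1 + r)^t = $26,435.27


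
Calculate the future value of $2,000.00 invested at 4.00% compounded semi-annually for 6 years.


Compound interest formula: A = P(1 + r/n)^(nt)
A = $2,000.00 × (1 + 0.04/2)^(2 × 6)
Growth factor: (1 + 0.04/2)^12 = 1.268242
A = $2,000.00 × 1.268242
A = $2,536.48

A = P(1 + r/n)^(nt) = $2,536.48


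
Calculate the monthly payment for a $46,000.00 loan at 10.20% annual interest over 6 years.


Loan payment formula: PMT = PV × r / (1 − (1 + r)^(−n))
Monthly rate r = 0.102/12 = 0.0085, n = 72 months
Denominator: 1 − (1 + 0.102/12)^(−72) = 0.456330
PMT = $46,000.00 × (0.102/12) / 0.456330
PMT = $856.84 per month

PMT = PV × r / (1-(1+r)^(-n)) = $856.84/month


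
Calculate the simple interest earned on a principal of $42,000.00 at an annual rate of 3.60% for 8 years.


Simple interest formula: I = P × r × t
I = $42,000.00 × 0.036 × 8
I = $12,096.00

I = P × r × t = $12,096.00


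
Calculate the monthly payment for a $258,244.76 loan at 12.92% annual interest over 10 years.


Loan payment formula: PMT = PV × r / (1 − (1 + r)^(−n))
Monthly rate r = 0.1292/12 ≈ 0.01076667, n = 120 months
Denominator: 1 − (1 + 0.1292/12)^(−120) = 0.723375
PMT = $258,244.76 × (0.1292/12) / 0.723375
PMT = $3,843.70 per month

PMT = PV × r / (1-(1+r)^(-n)) = $3,843.70/month


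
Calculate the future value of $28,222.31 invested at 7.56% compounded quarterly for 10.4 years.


Compound interest formula: A = P(1 + r/n)^(nt)
A = $28,222.31 × (1 + 0.0756/4)^(4 × 10.4)
Growth factor: (1 + 0.0756/4)^41.6 = 2.1790791
A = $28,222.31 × 2.1790791
A = $61,498.65

A = P(1 + r/n)^(nt) = $61,498.65


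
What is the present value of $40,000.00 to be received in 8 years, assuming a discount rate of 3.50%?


Present value formula: PV = FV / (1 + r)^t
PV = $40,000.00 / (1 + 0.035)^8
PV = $40,000.00 / 1.316809
PV = $30,376.46

PV = FV / (1 + r)^t = $30,376.46


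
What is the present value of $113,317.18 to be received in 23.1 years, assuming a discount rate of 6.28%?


Present value formula: PV = FV / (1 + r)^t
PV = $113,317.18 / (1 + 0.0628)^23.1
PV = $113,317.18 / 4.083483
PV = $27,750.13

PV = FV / (1 + r)^t = $27,750.13


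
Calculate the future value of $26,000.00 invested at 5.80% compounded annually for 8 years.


Compound interest formula: A = P(1 + r/n)^(nt)
A = $26,000.00 × (1 + 0.058/1)^(1 × 8)
Growth factor: (1 + 0.058/1)^8 = 1.569948
A = $26,000.00 × 1.569948
A = $40,818.65

A = P(1 + r/n)^(nt) = $40,818.65


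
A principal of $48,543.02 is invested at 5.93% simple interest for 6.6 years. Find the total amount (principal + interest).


Total amount formula: A = P(1 + rt) = P + P·r·t
Interest: I = P × r × t = $48,543.02 × 0.0593 × 6.6 = $18,998.77
A = P + I = $48,543.02 + $18,998.77 = $67,541.79

A = P + I = P(1 + rt) = $67,541.79


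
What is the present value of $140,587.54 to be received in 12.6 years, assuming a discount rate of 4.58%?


Present value formula: PV = FV / (1 + r)^t
PV = $140,587.54 / (1 + 0.0458)^12.6
PV = $140,587.54 / 1.75813748
PV = $79,963.91

PV = FV / (1 + r)^t = $79,963.91


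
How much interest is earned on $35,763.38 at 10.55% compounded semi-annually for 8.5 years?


Compound interest earned = final amount − principal.
A = P(1 + r/n)^(nt) = $35,763.38 × (1 + 0.1055/2)^(2 × 8.5) = $85,697.43
Interest = A − P = $85,697.43 − $35,763.38 = $49,934.05

Interest = A - P = $49,934.05


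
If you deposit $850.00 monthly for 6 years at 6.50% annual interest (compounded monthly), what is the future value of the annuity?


Future value of an ordinary annuity: FV = PMT × ((1 + r)^n − 1) / r
Monthly rate r = 0.065/12 ≈ 0.00541667, n = 72
FV = $850.00 × ((1 + 0.065/12)^72 − 1) / (0.065/12)
FV = $850.00 × 87.771168
FV = $74,605.49

FV = PMT × ((1+r)^n - 1)/r = $74,605.49


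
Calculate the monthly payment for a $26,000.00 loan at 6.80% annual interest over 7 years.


Loan payment formula: PMT = PV × r / (1 − (1 + r)^(−n))
Monthly rate r = 0.068/12 ≈ 0.00566667, n = 84 months
Denominator: 1 − (1 + 0.068/12)^(−84) = 0.377901
PMT = $26,000.00 × (0.068/12) / 0.377901
PMT = $389.87 per month

PMT = PV × r / (1-(1+r)^(-n)) = $389.87/month


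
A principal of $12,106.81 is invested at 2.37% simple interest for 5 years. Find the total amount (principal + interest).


Total amount formula: A = P(1 + rt) = P + P·r·t
Interest: I = P × r × t = $12,106.81 × 0.0237 × 5 = $1,434.66
A = P + I = $12,106.81 + $1,434.66 = $13,541.47

A = P + I = P(1 + rt) = $13,541.47


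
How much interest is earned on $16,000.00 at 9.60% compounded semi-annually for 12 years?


Compound interest earned = final amount − principal.
A = P(1 + r/n)^(nt) = $16,000.00 × (1 + 0.096/2)^(2 × 12) = $49,293.63
Interest = A − P = $49,293.63 − $16,000.00 = $33,293.63

Interest = A - P = $33,293.63


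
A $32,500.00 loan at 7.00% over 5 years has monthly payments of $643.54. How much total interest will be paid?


Total paid over the life of the loan = PMT × n.
Total paid = $643.54 × 60 = $38,612.40
Total interest = total paid − principal = $38,612.40 − $32,500.00 = $6,112.40

Total interest = (PMT × n) - PV = $6,112.40


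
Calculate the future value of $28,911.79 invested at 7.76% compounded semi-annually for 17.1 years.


Compound interest formula: A = P(1 + r/n)^(nt)
A = $28,911.79 × (1 + 0.0776/2)^(2 × 17.1)
Growth factor: (1 + 0.0776/2)^34.2 = 3.676143
A = $28,911.79 × 3.676143
A = $106,283.87

A = P(1 + r/n)^(nt) = $106,283.87


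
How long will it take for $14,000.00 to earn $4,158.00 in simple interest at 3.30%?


Rearrange the simple interest formula for t:
I = P × r × t  ⇒  t = I / (P × r)
t = $4,158.00 / ($14,000.00 × 0.033)
t = 9

t = I/(P×r) = 9 years


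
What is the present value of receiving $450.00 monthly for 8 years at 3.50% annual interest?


Present value of an ordinary annuity: PV = PMT × (1 − (1 + r)^(−n)) / r
Monthly rate r = 0.035/12 ≈ 0.00291667, n = 96
PV = $450.00 × (1 − (1 + 0.035/12)^(−96)) / (0.035/12)
PV = $450.00 × 83.625663
PV = $37,631.55

PV = PMT × (1-(1+r)^(-n))/r = $37,631.55


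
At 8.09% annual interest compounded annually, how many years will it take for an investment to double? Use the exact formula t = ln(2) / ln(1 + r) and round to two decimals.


Doubling condition: (1 + r)^t = 2
Take ln of both sides: t × ln(1 + r) = ln(2)
t = ln(2) / ln(1 + r)
t = 0.693147 / 0.077794
t = 8.91

t = ln(2) / ln(1 + r) = 8.91 years


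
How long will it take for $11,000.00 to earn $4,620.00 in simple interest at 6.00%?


Rearrange the simple interest formula for t:
I = P × r × t  ⇒  t = I / (P × r)
t = $4,620.00 / ($11,000.00 × 0.06)
t = 7

t = I/(P×r) = 7 years


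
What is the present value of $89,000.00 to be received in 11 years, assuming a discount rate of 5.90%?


Present value formula: PV = FV / (1 + r)^t
PV = $89,000.00 / (1 + 0.059)^11
PV = $89,000.00 / 1.878692
PV = $47,373.39

PV = FV / (1 + r)^t = $47,373.39


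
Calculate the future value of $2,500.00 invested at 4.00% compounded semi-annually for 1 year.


Compound interest formula: A = P(1 + r/n)^(nt)
A = $2,500.00 × (1 + 0.04/2)^(2 × 1)
Growth factor: (1 + 0.04/2)^2 = 1.040400
A = $2,500.00 × 1.040400
A = $2,601.00

A = P(1 + r/n)^(nt) = $2,601.00


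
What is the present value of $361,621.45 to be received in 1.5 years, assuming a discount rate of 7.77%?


Present value formula: PV = FV / (1 + r)^t
PV = $361,621.45 / (1 + 0.0777)^1.5
PV = $361,621.45 / 1.11878549
PV = $323,226.80

PV = FV / (1 + r)^t = $323,226.80


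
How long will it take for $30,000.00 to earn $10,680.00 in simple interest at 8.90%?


Rearrange the simple interest formula for t:
I = P × r × t  ⇒  t = I / (P × r)
t = $10,680.00 / ($30,000.00 × 0.089)
t = 4

t = I/(P×r) = 4 years


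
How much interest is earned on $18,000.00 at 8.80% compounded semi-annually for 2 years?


Compound interest earned = final amount − principal.
A = P(1 + r/n)^(nt) = $18,000.00 × (1 + 0.088/2)^(2 × 2) = $21,383.29
Interest = A − P = $21,383.29 − $18,000.00 = $3,383.29

Interest = A - P = $3,383.29


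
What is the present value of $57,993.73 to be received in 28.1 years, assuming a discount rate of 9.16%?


Present value formula: PV = FV / (1 + r)^t
PV = $57,993.73 / (1 + 0.0916)^28.1
PV = $57,993.73 / 11.737757
PV = $4,940.78

PV = FV / (1 + r)^t = $4,940.78


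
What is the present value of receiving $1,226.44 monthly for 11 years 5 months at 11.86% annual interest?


Present value of an ordinary annuity: PV = PMT × (1 − (1 + r)^(−n)) / r
Monthly rate r = 0.1186/12 ≈ 0.00988333, n = 137
PV = $1,226.44 × (1 − (1 + 0.1186/12)^(−137)) / (0.1186/12)
PV = $1,226.44 × 74.881302
PV = $91,837.42

PV = PMT × (1-(1+r)^(-n))/r = $91,837.42


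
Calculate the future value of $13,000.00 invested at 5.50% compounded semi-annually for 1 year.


Compound interest formula: A = P(1 + r/n)^(nt)
A = $13,000.00 × (1 + 0.055/2)^(2 × 1)
Growth factor: (1 + 0.055/2)^2 = 1.055756
A = $13,000.00 × 1.055756
A = $13,724.83

A = P(1 + r/n)^(nt) = $13,724.83
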